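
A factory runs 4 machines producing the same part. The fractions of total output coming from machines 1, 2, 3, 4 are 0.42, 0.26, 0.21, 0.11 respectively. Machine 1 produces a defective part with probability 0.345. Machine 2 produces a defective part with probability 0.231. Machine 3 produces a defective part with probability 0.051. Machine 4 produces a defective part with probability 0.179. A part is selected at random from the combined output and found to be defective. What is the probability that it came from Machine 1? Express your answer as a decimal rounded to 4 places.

Posterior probability ≈ 0.6157

Tabulate prior·likelihood by source: [1] prior 0.42, lik 0.345, product 0.1449; [2] prior 0.26, lik 0.231, product 0.06006; [3] prior 0.21, lik 0.051, product 0.01071; [4] prior 0.11, lik 0.179, product 0.01969.
Normalizing constant = 0.23536; the posterior for Machine 1 is its product over the sum, 0.1449/0.23536 = 0.6157.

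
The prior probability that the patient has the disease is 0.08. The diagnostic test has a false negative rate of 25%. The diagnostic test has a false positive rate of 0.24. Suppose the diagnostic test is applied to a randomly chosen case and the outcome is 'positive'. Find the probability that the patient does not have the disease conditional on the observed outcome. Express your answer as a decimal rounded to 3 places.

Write H for 'the patient has the disease'. Prior odds H:¬H = 0.08/0.92 = 0.086957. For the 'positive' outcome, the likelihood ratio is 0.75/0.24 = 3.1250.
Posterior odds = 0.086957 × 3.1250 = 0.27174, so P(H|E) = 0.27174/(1+0.27174) = 0.214. Then P(¬H|E) = 1 − 0.214 = 0.786.

P(¬H | E) ≈ 0.786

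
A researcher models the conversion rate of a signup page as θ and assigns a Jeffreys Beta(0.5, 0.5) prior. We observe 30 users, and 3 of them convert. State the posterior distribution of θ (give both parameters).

Posterior: Beta(3.5, 27.5)

The binomial likelihood is conjugate to the Beta prior: with 3 successes and 27 failures, the posterior is Beta(0.5+3, 0.5+27) = Beta(3.5, 27.5).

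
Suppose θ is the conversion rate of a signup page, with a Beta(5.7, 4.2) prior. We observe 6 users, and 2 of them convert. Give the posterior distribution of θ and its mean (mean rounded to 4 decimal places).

The binomial likelihood is conjugate to the Beta prior: with 2 successes and 4 failures, the posterior is Beta(5.7+2, 4.2+4) = Beta(7.7, 8.2).
Posterior mean = α/(α+β) = 7.7/15.9 = 0.4843.

Posterior: Beta(7.7, 8.2); mean ≈ 0.4843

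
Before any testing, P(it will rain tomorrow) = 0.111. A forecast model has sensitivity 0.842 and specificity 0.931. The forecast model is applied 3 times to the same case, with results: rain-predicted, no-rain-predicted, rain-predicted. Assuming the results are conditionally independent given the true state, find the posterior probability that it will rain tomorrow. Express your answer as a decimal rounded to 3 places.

Posterior P(H) ≈ 0.759

Let H be the event that it will rain tomorrow; start with P(H) = 0.111. P('rain-predicted'|H) = 0.842, P('rain-predicted'|¬H) = 0.069.
Update on result 1 ('rain-predicted'): P(H) ← 0.842·0.1110 / (0.842·0.1110 + 0.069·0.8890) = 0.093462/0.15480 = 0.6037.
Update on result 2 ('no-rain-predicted'): P(H) ← 0.158·0.6037 / (0.158·0.6037 + 0.931·0.3963) = 0.095392/0.46430 = 0.2055.
Update on result 3 ('rain-predicted'): P(H) ← 0.842·0.2055 / (0.842·0.2055 + 0.069·0.7945) = 0.17299/0.22781 = 0.7593.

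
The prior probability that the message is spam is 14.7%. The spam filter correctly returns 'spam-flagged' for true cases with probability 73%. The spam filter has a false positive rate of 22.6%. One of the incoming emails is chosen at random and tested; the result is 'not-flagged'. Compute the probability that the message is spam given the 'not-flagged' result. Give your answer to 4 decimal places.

Let H be the event that the message is spam. P(H) = 0.147, so P(¬H) = 0.853. With E the 'not-flagged' result, P(E|H) = 0.27 and P(E|¬H) = 0.774.
P(E) = 0.27·0.147 + 0.774·0.853 = 0.039690 + 0.66022 = 0.69991.
By Bayes' theorem, P(H|E) = 0.039690 / 0.69991 = 0.0567.

P(H | E) ≈ 0.0567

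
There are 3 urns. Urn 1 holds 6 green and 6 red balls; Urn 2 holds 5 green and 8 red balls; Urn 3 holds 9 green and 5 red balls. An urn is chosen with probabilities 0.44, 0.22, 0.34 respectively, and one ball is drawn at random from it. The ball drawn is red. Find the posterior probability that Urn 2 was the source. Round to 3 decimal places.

Posterior probability ≈ 0.284

Tabulate prior·likelihood by source: [1] prior 0.44, lik 0.5, product 0.2200; [2] prior 0.22, lik 0.6154, product 0.1354; [3] prior 0.34, lik 0.3571, product 0.1214.
Normalizing constant = 0.47681; the posterior for Urn 2 is its product over the sum, 0.1354/0.47681 = 0.284.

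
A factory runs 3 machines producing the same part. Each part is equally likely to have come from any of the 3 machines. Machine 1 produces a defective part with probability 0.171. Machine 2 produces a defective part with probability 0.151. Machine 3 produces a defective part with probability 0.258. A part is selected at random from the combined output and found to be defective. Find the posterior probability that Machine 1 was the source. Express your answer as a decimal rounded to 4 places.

P(defective|M1) = 0.171; P(defective|M2) = 0.151; P(defective|M3) = 0.258.
Prior × likelihood for each source: 0.333333·0.171=0.05700, 0.333333·0.151=0.05033, 0.333333·0.258=0.08600. Summing gives P(defective) = 0.19333.
P(Machine 1 | defective) = 0.05700 / 0.19333 = 0.2948.

Posterior probability ≈ 0.2948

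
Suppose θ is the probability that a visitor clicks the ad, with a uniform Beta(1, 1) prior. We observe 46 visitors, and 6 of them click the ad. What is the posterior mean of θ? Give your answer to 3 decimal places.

The binomial likelihood is conjugate to the Beta prior: with 6 successes and 40 failures, the posterior is Beta(1+6, 1+40) = Beta(7, 41).
E[θ | data] = 7/(7+41) = 0.146.

Posterior mean ≈ 0.146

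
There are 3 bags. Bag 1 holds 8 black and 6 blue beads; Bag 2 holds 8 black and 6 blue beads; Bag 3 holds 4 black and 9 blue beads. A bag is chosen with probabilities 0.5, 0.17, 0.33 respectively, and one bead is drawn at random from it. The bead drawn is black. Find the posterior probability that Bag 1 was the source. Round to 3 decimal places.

Posterior probability ≈ 0.590

Tabulate prior·likelihood by source: [1] prior 0.5, lik 0.5714, product 0.2857; [2] prior 0.17, lik 0.5714, product 0.09714; [3] prior 0.33, lik 0.3077, product 0.1015.
Normalizing constant = 0.48440; the posterior for Bag 1 is its product over the sum, 0.2857/0.48440 = 0.590.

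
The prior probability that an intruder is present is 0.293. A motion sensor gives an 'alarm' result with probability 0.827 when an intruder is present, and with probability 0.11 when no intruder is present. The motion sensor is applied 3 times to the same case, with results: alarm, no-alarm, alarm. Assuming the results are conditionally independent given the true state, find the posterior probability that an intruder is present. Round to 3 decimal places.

Posterior P(H) ≈ 0.820

Let H be the event that an intruder is present; start with P(H) = 0.293. P('alarm'|H) = 0.827, P('alarm'|¬H) = 0.11.
Update on result 1 ('alarm'): P(H) ← 0.827·0.2930 / (0.827·0.2930 + 0.11·0.7070) = 0.24231/0.32008 = 0.7570.
Update on result 2 ('no-alarm'): P(H) ← 0.173·0.7570 / (0.173·0.7570 + 0.89·0.2430) = 0.13097/0.34721 = 0.3772.
Update on result 3 ('alarm'): P(H) ← 0.827·0.3772 / (0.827·0.3772 + 0.11·0.6228) = 0.31194/0.38045 = 0.8199.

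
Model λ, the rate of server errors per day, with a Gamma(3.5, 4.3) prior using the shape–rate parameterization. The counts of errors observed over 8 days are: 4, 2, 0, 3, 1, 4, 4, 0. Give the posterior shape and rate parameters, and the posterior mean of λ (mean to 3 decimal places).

Total count ∑xᵢ = 18 over n = 8 days.
Gamma is conjugate to the Poisson likelihood: posterior is Gamma(shape = 3.5+18 = 21.5, rate = 4.3+8 = 12.3).
E[λ | data] = 21.5/12.3 = 1.748.

Posterior: Gamma(shape=21.5, rate=12.3); mean ≈ 1.748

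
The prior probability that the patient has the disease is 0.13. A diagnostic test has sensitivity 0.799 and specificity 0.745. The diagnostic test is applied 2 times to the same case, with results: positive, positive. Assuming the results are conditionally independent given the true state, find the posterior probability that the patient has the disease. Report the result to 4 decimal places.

Posterior P(H) ≈ 0.5947

Let H be the event that the patient has the disease; start with P(H) = 0.13. P('positive'|H) = 0.799, P('positive'|¬H) = 0.255.
Update on result 1 ('positive'): P(H) ← 0.799·0.1300 / (0.799·0.1300 + 0.255·0.8700) = 0.10387/0.32572 = 0.3189.
Update on result 2 ('positive'): P(H) ← 0.799·0.3189 / (0.799·0.3189 + 0.255·0.6811) = 0.25480/0.42848 = 0.5947.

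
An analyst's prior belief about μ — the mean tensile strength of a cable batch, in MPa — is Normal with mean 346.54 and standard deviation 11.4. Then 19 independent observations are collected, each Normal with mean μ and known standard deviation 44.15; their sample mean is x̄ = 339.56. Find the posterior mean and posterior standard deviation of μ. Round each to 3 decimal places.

Posterior mean ≈ 342.639; posterior SD ≈ 7.572

Prior precision 1/τ₀² = 1/11.4² = 0.00769468; data precision n/σ² = 19/44.15² = 0.00974748.
Posterior precision = 0.00769468 + 0.00974748 = 0.0174422, giving posterior SD = 1/√0.0174422 = 7.572.
Posterior mean = (0.00769468·346.54 + 0.00974748·339.56) / 0.0174422 = 342.639.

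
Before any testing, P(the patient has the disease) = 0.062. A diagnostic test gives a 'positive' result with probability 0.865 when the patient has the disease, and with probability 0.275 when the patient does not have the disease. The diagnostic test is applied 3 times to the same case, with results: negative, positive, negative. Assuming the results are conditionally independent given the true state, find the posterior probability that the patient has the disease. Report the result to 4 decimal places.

With H the event that the patient has the disease, the joint likelihood of the observed sequence is P(data|H) = 0.135·0.865·0.135 = 0.015765 and P(data|¬H) = 0.725·0.275·0.725 = 0.14455.
Bayes: P(H|data) = 0.062·0.015765 / (0.062·0.015765 + 0.938·0.14455) = 0.00097741/0.13656 = 0.0072.

Posterior P(H) ≈ 0.0072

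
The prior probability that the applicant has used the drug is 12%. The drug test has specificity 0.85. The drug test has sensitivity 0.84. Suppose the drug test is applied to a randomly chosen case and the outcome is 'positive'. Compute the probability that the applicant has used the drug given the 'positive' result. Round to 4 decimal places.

P(H | E) ≈ 0.4330

Write H for 'the applicant has used the drug'. Prior odds H:¬H = 0.12/0.88 = 0.13636. For the 'positive' outcome, the likelihood ratio is 0.84/0.15 = 5.6000.
Posterior odds = 0.13636 × 5.6000 = 0.76364, so P(H|E) = 0.76364/(1+0.76364) = 0.4330.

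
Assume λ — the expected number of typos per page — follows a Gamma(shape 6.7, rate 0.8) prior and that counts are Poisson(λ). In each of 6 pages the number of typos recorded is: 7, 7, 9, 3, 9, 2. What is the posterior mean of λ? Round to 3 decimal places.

The Poisson likelihood adds the total count to the shape and the number of exposure periods to the rate. Here ∑xᵢ = 37 and n = 6, so shape 6.7→43.7 and rate 0.8→6.8.
Posterior mean = shape/rate = 43.7/6.8 = 6.426.

Posterior mean ≈ 6.426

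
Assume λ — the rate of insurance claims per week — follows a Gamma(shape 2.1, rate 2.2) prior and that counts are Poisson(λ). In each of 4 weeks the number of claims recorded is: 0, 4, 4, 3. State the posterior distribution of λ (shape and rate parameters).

Total count ∑xᵢ = 11 over n = 4 weeks.
Gamma is conjugate to the Poisson likelihood: posterior is Gamma(shape = 2.1+11 = 13.1, rate = 2.2+4 = 6.2).

Posterior: Gamma(shape=13.1, rate=6.2)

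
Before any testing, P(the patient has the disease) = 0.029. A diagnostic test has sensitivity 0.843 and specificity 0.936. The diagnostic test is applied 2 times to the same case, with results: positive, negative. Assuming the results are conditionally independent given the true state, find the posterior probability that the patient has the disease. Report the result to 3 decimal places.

Posterior P(H) ≈ 0.062

Let H be the event that the patient has the disease; start with P(H) = 0.029. P('positive'|H) = 0.843, P('positive'|¬H) = 0.064.
Update on result 1 ('positive'): P(H) ← 0.843·0.0290 / (0.843·0.0290 + 0.064·0.9710) = 0.024447/0.086591 = 0.2823.
Update on result 2 ('negative'): P(H) ← 0.157·0.2823 / (0.157·0.2823 + 0.936·0.7177) = 0.044325/0.71607 = 0.0619.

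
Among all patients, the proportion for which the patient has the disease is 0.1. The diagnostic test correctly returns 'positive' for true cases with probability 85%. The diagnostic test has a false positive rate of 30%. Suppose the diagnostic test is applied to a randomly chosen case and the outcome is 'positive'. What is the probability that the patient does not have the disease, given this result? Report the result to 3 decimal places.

Write H for 'the patient has the disease'. Prior odds H:¬H = 0.1/0.9 = 0.11111. For the 'positive' outcome, the likelihood ratio is 0.85/0.3 = 2.8333.
Posterior odds = 0.11111 × 2.8333 = 0.31481, so P(H|E) = 0.31481/(1+0.31481) = 0.239. Then P(¬H|E) = 1 − 0.239 = 0.761.

P(¬H | E) ≈ 0.761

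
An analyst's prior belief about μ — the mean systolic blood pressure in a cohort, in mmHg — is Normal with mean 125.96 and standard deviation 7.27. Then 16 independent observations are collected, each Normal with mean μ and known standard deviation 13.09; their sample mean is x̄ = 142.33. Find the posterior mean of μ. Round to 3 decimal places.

Posterior mean ≈ 139.572

With known σ, the Normal prior is conjugate. Weight on the data is w = (n/σ²)/(n/σ² + 1/τ₀²) = 0.0933772/(0.0933772+0.0189204) = 0.83152.
Posterior mean = w·x̄ + (1−w)·μ₀ = 0.83152·142.33 + 0.16848·125.96 = 139.572.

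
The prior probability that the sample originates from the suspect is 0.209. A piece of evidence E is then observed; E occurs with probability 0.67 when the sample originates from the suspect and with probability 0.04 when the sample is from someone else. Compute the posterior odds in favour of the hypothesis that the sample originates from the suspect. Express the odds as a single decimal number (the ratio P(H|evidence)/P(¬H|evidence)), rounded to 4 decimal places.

Posterior odds ≈ 4.4257

Prior odds = 0.209/(1−0.209) = 0.26422. In log-odds, ln(0.26422) = -1.3310.
Add log likelihood ratio: ln(16.750) = 2.8184.
Posterior log-odds = 1.4874, so posterior odds = exp(1.4874) = 4.4257.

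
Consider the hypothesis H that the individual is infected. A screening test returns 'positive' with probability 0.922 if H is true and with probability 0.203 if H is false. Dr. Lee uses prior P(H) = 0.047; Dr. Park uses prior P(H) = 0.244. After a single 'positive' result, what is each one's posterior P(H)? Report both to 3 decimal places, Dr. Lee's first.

Dr. Lee: 0.183; Dr. Park: 0.594

P('+'|H) = 0.922, P('+'|¬H) = 0.203.
Dr. Lee: numerator 0.922·0.047 = 0.043334; evidence = 0.043334+0.203·0.953 = 0.23679; posterior = 0.183.
Dr. Park: numerator 0.922·0.244 = 0.22497; evidence = 0.22497+0.203·0.756 = 0.37844; posterior = 0.594.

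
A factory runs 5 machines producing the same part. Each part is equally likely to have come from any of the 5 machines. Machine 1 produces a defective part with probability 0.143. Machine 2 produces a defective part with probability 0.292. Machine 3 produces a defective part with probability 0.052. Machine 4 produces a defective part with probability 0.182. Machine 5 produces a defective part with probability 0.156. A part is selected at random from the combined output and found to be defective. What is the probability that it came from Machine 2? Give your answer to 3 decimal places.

P(defective|M1) = 0.143; P(defective|M2) = 0.292; P(defective|M3) = 0.052; P(defective|M4) = 0.182; P(defective|M5) = 0.156.
Prior × likelihood for each source: 0.2·0.143=0.02860, 0.2·0.292=0.05840, 0.2·0.052=0.01040, 0.2·0.182=0.03640, 0.2·0.156=0.03120. Summing gives P(defective) = 0.16500.
P(Machine 2 | defective) = 0.05840 / 0.16500 = 0.354.

Posterior probability ≈ 0.354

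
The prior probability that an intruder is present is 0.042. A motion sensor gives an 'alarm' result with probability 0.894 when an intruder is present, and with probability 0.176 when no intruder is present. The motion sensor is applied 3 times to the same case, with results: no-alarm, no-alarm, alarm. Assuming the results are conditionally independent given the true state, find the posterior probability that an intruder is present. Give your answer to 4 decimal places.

Posterior P(H) ≈ 0.0037

With H the event that an intruder is present, the joint likelihood of the observed sequence is P(data|H) = 0.106·0.106·0.894 = 0.010045 and P(data|¬H) = 0.824·0.824·0.176 = 0.11950.
Bayes: P(H|data) = 0.042·0.010045 / (0.042·0.010045 + 0.958·0.11950) = 0.00042189/0.11490 = 0.0037.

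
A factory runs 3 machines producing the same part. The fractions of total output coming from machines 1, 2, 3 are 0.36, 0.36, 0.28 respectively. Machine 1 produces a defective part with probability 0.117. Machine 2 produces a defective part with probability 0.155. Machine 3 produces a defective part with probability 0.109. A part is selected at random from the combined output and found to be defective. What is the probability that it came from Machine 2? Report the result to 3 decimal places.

Posterior probability ≈ 0.434

Tabulate prior·likelihood by source: [1] prior 0.36, lik 0.117, product 0.04212; [2] prior 0.36, lik 0.155, product 0.05580; [3] prior 0.28, lik 0.109, product 0.03052.
Normalizing constant = 0.12844; the posterior for Machine 2 is its product over the sum, 0.05580/0.12844 = 0.434.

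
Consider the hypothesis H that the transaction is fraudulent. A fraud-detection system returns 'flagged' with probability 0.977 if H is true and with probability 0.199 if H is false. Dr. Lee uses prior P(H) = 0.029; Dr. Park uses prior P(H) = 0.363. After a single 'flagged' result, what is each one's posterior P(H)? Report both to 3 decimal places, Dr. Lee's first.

The likelihood ratio for a 'flagged' result is 0.977/0.199 = 4.9095.
Dr. Lee: prior odds 0.029/0.971 = 0.029866; posterior odds 0.14663; posterior probability 0.128.
Dr. Park: prior odds 0.363/0.637 = 0.56986; posterior odds 2.7977; posterior probability 0.737.

Dr. Lee: 0.128; Dr. Park: 0.737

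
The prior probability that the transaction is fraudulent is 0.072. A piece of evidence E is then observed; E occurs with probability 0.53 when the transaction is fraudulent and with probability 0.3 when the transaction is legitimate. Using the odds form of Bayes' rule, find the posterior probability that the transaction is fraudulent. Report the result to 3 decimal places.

Prior odds = 0.072/(1−0.072) = 0.077586. In log-odds, ln(0.077586) = -2.5564.
Add log likelihood ratio: ln(1.7667) = 0.56909.
Posterior log-odds = -1.9873, so posterior odds = exp(-1.9873) = 0.13707. Converting, P(H|E) = 0.13707/1.1371 = 0.121.

Posterior probability ≈ 0.121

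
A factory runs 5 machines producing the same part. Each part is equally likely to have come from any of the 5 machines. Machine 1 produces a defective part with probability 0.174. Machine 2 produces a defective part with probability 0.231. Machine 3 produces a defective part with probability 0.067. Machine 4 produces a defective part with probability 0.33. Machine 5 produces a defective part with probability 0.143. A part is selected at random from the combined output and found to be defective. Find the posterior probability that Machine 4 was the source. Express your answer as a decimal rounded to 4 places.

P(defective|M1) = 0.174; P(defective|M2) = 0.231; P(defective|M3) = 0.067; P(defective|M4) = 0.33; P(defective|M5) = 0.143.
Prior × likelihood for each source: 0.2·0.174=0.03480, 0.2·0.231=0.04620, 0.2·0.067=0.01340, 0.2·0.33=0.06600, 0.2·0.143=0.02860. Summing gives P(defective) = 0.18900.
P(Machine 4 | defective) = 0.06600 / 0.18900 = 0.3492.

Posterior probability ≈ 0.3492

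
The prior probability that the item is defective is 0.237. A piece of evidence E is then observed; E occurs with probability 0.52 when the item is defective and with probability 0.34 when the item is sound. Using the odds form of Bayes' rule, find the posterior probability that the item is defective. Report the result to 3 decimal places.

Prior odds = 0.237/(1−0.237) = 0.31062. In log-odds, ln(0.31062) = -1.1692.
Add log likelihood ratio: ln(1.5294) = 0.42488.
Posterior log-odds = -0.74431, so posterior odds = exp(-0.74431) = 0.47506. Converting, P(H|E) = 0.47506/1.4751 = 0.322.

Posterior probability ≈ 0.322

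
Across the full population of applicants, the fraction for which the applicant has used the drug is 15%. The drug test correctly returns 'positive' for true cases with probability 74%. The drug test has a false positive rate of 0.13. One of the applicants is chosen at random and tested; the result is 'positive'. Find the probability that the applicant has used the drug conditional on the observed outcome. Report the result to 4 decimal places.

Write H for 'the applicant has used the drug'. Prior odds H:¬H = 0.15/0.85 = 0.17647. For the 'positive' outcome, the likelihood ratio is 0.74/0.13 = 5.6923.
Posterior odds = 0.17647 × 5.6923 = 1.0045, so P(H|E) = 1.0045/(1+1.0045) = 0.5011.

P(H | E) ≈ 0.5011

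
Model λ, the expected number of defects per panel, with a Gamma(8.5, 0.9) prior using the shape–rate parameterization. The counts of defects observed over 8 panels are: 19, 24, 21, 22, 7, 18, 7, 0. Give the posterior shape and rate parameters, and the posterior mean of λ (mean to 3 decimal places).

Posterior: Gamma(shape=126.5, rate=8.9); mean ≈ 14.213

The Poisson likelihood adds the total count to the shape and the number of exposure periods to the rate. Here ∑xᵢ = 118 and n = 8, so shape 8.5→126.5 and rate 0.9→8.9.
E[λ | data] = 126.5/8.9 = 14.213.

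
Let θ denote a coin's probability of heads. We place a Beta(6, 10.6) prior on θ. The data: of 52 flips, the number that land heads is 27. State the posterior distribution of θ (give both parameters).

Posterior: Beta(33, 35.6)

Observing 27 successes and 25 failures updates Beta(6, 10.6) by adding the success and failure counts to the two shape parameters: α = 6+27 = 33, β = 10.6+25 = 35.6.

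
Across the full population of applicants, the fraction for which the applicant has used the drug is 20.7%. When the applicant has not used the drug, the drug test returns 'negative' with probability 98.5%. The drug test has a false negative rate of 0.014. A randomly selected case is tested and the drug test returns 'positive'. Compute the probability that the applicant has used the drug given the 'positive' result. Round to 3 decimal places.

P(H | E) ≈ 0.945

Write H for 'the applicant has used the drug'. Prior odds H:¬H = 0.207/0.793 = 0.26103. For the 'positive' outcome, the likelihood ratio is 0.986/0.015 = 65.733.
Posterior odds = 0.26103 × 65.733 = 17.159, so P(H|E) = 17.159/(1+17.159) = 0.945.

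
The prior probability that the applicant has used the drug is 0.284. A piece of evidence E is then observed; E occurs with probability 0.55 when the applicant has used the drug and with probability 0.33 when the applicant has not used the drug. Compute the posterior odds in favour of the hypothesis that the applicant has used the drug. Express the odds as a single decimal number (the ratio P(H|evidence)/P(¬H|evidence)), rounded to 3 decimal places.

Prior odds = 0.284/(1−0.284) = 0.39665. In log-odds, ln(0.39665) = -0.92471.
Add log likelihood ratio: ln(1.6667) = 0.51083.
Posterior log-odds = -0.41388, so posterior odds = exp(-0.41388) = 0.66108.

Posterior odds ≈ 0.661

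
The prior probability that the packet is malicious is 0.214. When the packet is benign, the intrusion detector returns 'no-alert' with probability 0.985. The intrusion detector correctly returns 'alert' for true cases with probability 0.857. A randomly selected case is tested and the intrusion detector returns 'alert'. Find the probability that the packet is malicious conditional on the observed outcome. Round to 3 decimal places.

P(H | E) ≈ 0.940

Let H be the event that the packet is malicious. P(H) = 0.214, so P(¬H) = 0.786. With E the 'alert' result, P(E|H) = 0.857 and P(E|¬H) = 0.015.
P(E) = 0.857·0.214 + 0.015·0.786 = 0.18340 + 0.011790 = 0.19519.
By Bayes' theorem, P(H|E) = 0.18340 / 0.19519 = 0.940.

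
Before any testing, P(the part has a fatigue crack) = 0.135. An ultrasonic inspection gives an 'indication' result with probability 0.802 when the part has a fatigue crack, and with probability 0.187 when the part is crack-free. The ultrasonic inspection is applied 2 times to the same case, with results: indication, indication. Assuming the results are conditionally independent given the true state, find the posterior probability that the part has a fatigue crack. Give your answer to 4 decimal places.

Let H be the event that the part has a fatigue crack; start with P(H) = 0.135. P('indication'|H) = 0.802, P('indication'|¬H) = 0.187.
Update on result 1 ('indication'): P(H) ← 0.802·0.1350 / (0.802·0.1350 + 0.187·0.8650) = 0.10827/0.27003 = 0.4010.
Update on result 2 ('indication'): P(H) ← 0.802·0.4010 / (0.802·0.4010 + 0.187·0.5990) = 0.32157/0.43359 = 0.7416.

Posterior P(H) ≈ 0.7416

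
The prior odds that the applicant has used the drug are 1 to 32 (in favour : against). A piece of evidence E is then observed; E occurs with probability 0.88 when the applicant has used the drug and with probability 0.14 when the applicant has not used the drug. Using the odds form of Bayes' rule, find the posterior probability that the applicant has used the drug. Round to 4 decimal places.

Prior odds = 1/32 = 0.031250.
Likelihood ratio for E = 0.88/0.14 = 6.2857.
Posterior odds = prior odds × LR = 0.19643.
Posterior probability = odds/(1+odds) = 0.19643/1.1964 = 0.1642.

Posterior probability ≈ 0.1642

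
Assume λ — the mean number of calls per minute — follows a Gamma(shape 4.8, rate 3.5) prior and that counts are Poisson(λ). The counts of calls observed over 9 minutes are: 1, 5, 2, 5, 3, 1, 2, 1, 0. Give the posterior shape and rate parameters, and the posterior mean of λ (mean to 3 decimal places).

Posterior: Gamma(shape=24.8, rate=12.5); mean ≈ 1.984

Total count ∑xᵢ = 20 over n = 9 minutes.
Gamma is conjugate to the Poisson likelihood: posterior is Gamma(shape = 4.8+20 = 24.8, rate = 3.5+9 = 12.5).
Posterior mean = shape/rate = 24.8/12.5 = 1.984.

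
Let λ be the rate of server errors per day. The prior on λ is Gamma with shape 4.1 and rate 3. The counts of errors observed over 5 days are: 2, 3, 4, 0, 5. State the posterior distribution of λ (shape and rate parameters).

Posterior: Gamma(shape=18.1, rate=8)

Total count ∑xᵢ = 14 over n = 5 days.
Gamma is conjugate to the Poisson likelihood: posterior is Gamma(shape = 4.1+14 = 18.1, rate = 3+5 = 8).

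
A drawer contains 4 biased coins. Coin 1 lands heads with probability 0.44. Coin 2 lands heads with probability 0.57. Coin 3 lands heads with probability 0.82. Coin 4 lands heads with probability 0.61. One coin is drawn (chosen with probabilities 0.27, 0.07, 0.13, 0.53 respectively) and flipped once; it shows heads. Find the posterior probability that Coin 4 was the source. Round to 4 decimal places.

P(heads|C1) = 0.44; P(heads|C2) = 0.57; P(heads|C3) = 0.82; P(heads|C4) = 0.61.
Prior × likelihood for each source: 0.27·0.44=0.1188, 0.07·0.57=0.03990, 0.13·0.82=0.1066, 0.53·0.61=0.3233. Summing gives P(heads) = 0.58860.
P(Coin 4 | heads) = 0.3233 / 0.58860 = 0.5493.

Posterior probability ≈ 0.5493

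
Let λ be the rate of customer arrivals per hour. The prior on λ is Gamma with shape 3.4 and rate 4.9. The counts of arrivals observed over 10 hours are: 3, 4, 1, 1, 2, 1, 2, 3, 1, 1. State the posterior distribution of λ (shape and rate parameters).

The Poisson likelihood adds the total count to the shape and the number of exposure periods to the rate. Here ∑xᵢ = 19 and n = 10, so shape 3.4→22.4 and rate 4.9→14.9.

Posterior: Gamma(shape=22.4, rate=14.9)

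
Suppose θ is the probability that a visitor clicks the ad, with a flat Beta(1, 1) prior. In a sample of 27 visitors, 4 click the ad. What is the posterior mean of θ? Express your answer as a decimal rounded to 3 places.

The binomial likelihood is conjugate to the Beta prior: with 4 successes and 23 failures, the posterior is Beta(1+4, 1+23) = Beta(5, 24).
E[θ | data] = 5/(5+24) = 0.172.

Posterior mean ≈ 0.172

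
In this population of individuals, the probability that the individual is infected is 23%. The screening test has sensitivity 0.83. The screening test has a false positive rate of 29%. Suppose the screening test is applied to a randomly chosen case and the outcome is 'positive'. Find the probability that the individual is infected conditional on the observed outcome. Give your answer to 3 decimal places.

Write H for 'the individual is infected'. Prior odds H:¬H = 0.23/0.77 = 0.29870. For the 'positive' outcome, the likelihood ratio is 0.83/0.29 = 2.8621.
Posterior odds = 0.29870 × 2.8621 = 0.85490, so P(H|E) = 0.85490/(1+0.85490) = 0.461.

P(H | E) ≈ 0.461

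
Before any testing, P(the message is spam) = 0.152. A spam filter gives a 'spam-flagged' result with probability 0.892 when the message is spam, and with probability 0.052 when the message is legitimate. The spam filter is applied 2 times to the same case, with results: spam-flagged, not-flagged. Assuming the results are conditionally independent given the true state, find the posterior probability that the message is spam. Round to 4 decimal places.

Let H be the event that the message is spam; start with P(H) = 0.152. P('spam-flagged'|H) = 0.892, P('spam-flagged'|¬H) = 0.052.
Update on result 1 ('spam-flagged'): P(H) ← 0.892·0.1520 / (0.892·0.1520 + 0.052·0.8480) = 0.13558/0.17968 = 0.7546.
Update on result 2 ('not-flagged'): P(H) ← 0.108·0.7546 / (0.108·0.7546 + 0.948·0.2454) = 0.081495/0.31415 = 0.2594.

Posterior P(H) ≈ 0.2594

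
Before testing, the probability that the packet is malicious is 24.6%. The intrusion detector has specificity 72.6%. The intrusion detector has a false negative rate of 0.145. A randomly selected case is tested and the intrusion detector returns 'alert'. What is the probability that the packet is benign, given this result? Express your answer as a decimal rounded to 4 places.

P(¬H | E) ≈ 0.4955

Let H be the event that the packet is malicious. P(H) = 0.246, so P(¬H) = 0.754. With E the 'alert' result, P(E|H) = 0.855 and P(E|¬H) = 0.274.
P(E) = 0.855·0.246 + 0.274·0.754 = 0.21033 + 0.20660 = 0.41693.
By Bayes' theorem, P(H|E) = 0.21033 / 0.41693 = 0.5045. Hence P(¬H|E) = 1 − 0.5045 = 0.4955.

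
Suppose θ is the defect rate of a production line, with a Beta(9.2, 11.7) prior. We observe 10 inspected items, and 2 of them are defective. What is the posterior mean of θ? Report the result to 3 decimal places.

Posterior mean ≈ 0.362

The binomial likelihood is conjugate to the Beta prior: with 2 successes and 8 failures, the posterior is Beta(9.2+2, 11.7+8) = Beta(11.2, 19.7).
Posterior mean = α/(α+β) = 11.2/30.9 = 0.362.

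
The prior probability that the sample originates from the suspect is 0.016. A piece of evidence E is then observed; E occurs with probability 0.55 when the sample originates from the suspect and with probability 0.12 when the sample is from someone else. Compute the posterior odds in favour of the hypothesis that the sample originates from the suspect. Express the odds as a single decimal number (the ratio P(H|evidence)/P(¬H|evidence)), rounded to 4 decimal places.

Prior odds = 0.016/(1−0.016) = 0.016260.
Likelihood ratio for E = 0.55/0.12 = 4.5833.
Posterior odds = prior odds × LR = 0.074526.

Posterior odds ≈ 0.0745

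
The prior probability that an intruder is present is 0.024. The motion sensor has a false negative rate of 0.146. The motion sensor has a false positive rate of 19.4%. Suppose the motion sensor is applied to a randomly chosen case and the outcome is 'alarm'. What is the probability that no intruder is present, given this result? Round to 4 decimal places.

Let H be the event that an intruder is present. P(H) = 0.024, so P(¬H) = 0.976. With E the 'alarm' result, P(E|H) = 0.854 and P(E|¬H) = 0.194.
P(E) = 0.854·0.024 + 0.194·0.976 = 0.020496 + 0.18934 = 0.20984.
By Bayes' theorem, P(H|E) = 0.020496 / 0.20984 = 0.0977. Hence P(¬H|E) = 1 − 0.0977 = 0.9023.

P(¬H | E) ≈ 0.9023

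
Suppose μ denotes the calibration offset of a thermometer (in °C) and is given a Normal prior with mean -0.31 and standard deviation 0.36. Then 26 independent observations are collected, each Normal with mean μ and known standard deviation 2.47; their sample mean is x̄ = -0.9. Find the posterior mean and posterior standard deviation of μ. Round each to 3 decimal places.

Posterior mean ≈ -0.520; posterior SD ≈ 0.289

With known σ, the Normal prior is conjugate. Weight on the data is w = (n/σ²)/(n/σ² + 1/τ₀²) = 4.26167/(4.26167+7.71605) = 0.35580.
Posterior mean = w·x̄ + (1−w)·μ₀ = 0.35580·-0.9 + 0.64420·-0.31 = -0.520. Posterior variance = 1/(4.26167+7.71605) = 0.0834884, so SD = 0.289.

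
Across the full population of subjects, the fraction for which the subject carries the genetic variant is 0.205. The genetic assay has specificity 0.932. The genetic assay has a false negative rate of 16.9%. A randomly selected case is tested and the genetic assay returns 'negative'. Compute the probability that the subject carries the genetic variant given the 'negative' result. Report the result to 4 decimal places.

P(H | E) ≈ 0.0447

Write H for 'the subject carries the genetic variant'. Prior odds H:¬H = 0.205/0.795 = 0.25786. For the 'negative' outcome, the likelihood ratio is 0.169/0.932 = 0.18133.
Posterior odds = 0.25786 × 0.18133 = 0.046758, so P(H|E) = 0.046758/(1+0.046758) = 0.0447.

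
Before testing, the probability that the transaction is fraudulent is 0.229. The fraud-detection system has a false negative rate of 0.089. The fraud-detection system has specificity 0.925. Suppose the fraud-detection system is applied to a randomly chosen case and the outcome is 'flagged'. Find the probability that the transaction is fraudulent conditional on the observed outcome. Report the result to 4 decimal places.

Let H be the event that the transaction is fraudulent. P(H) = 0.229, so P(¬H) = 0.771. With E the 'flagged' result, P(E|H) = 0.911 and P(E|¬H) = 0.075.
P(E) = 0.911·0.229 + 0.075·0.771 = 0.20862 + 0.057825 = 0.26644.
By Bayes' theorem, P(H|E) = 0.20862 / 0.26644 = 0.7830.

P(H | E) ≈ 0.7830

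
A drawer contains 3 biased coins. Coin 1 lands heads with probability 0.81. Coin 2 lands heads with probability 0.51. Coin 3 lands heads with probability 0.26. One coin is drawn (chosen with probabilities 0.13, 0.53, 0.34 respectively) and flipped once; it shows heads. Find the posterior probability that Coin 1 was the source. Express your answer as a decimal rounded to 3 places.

P(heads|C1) = 0.81; P(heads|C2) = 0.51; P(heads|C3) = 0.26.
Prior × likelihood for each source: 0.13·0.81=0.1053, 0.53·0.51=0.2703, 0.34·0.26=0.08840. Summing gives P(heads) = 0.46400.
P(Coin 1 | heads) = 0.1053 / 0.46400 = 0.227.

Posterior probability ≈ 0.227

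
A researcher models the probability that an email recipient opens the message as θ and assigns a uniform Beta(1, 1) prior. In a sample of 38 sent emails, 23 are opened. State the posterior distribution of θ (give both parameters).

Observing 23 successes and 15 failures updates Beta(1, 1) by adding the success and failure counts to the two shape parameters: α = 1+23 = 24, β = 1+15 = 16.

Posterior: Beta(24, 16)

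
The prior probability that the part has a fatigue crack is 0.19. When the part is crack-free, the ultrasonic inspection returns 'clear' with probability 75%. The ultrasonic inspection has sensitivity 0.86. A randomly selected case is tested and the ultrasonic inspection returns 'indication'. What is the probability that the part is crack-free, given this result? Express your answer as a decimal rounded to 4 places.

Let H be the event that the part has a fatigue crack. P(H) = 0.19, so P(¬H) = 0.81. With E the 'indication' result, P(E|H) = 0.86 and P(E|¬H) = 0.25.
P(E) = 0.86·0.19 + 0.25·0.81 = 0.16340 + 0.20250 = 0.36590.
By Bayes' theorem, P(H|E) = 0.16340 / 0.36590 = 0.4466. Hence P(¬H|E) = 1 − 0.4466 = 0.5534.

P(¬H | E) ≈ 0.5534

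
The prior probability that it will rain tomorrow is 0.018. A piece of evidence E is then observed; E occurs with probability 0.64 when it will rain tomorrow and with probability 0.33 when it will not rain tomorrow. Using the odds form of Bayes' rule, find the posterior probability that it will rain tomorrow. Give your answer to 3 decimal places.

Prior odds = 0.018/(1−0.018) = 0.018330. In log-odds, ln(0.018330) = -3.9992.
Add log likelihood ratio: ln(1.9394) = 0.66238.
Posterior log-odds = -3.3368, so posterior odds = exp(-3.3368) = 0.035549. Converting, P(H|E) = 0.035549/1.0355 = 0.034.

Posterior probability ≈ 0.034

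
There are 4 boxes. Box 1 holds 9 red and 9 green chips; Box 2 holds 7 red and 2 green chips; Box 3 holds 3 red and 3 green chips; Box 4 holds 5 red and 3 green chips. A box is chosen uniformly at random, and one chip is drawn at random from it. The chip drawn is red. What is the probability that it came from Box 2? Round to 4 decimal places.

P(red|Box 1) = 0.5; P(red|Box 2) = 0.7778; P(red|Box 3) = 0.5; P(red|Box 4) = 0.625.
Prior × likelihood for each source: 0.25·0.5=0.1250, 0.25·0.7778=0.1944, 0.25·0.5=0.1250, 0.25·0.625=0.1562. Summing gives P(red) = 0.60069.
P(Box 2 | red) = 0.1944 / 0.60069 = 0.3237.

Posterior probability ≈ 0.3237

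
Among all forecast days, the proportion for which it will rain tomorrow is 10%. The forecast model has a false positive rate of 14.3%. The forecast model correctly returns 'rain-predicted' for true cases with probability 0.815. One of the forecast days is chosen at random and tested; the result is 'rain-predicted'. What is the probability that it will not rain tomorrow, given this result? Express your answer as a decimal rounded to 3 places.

Let H be the event that it will rain tomorrow. P(H) = 0.1, so P(¬H) = 0.9. With E the 'rain-predicted' result, P(E|H) = 0.815 and P(E|¬H) = 0.143.
P(E) = 0.815·0.1 + 0.143·0.9 = 0.081500 + 0.12870 = 0.21020.
By Bayes' theorem, P(H|E) = 0.081500 / 0.21020 = 0.388. Hence P(¬H|E) = 1 − 0.388 = 0.612.

P(¬H | E) ≈ 0.612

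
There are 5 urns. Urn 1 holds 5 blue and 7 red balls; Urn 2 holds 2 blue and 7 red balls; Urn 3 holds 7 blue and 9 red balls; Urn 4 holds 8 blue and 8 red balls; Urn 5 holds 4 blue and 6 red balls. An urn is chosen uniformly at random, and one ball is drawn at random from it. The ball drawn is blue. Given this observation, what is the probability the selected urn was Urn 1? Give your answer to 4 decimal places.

Posterior probability ≈ 0.2108

P(blue|Urn 1) = 0.4167; P(blue|Urn 2) = 0.2222; P(blue|Urn 3) = 0.4375; P(blue|Urn 4) = 0.5; P(blue|Urn 5) = 0.4.
Prior × likelihood for each source: 0.2·0.4167=0.08333, 0.2·0.2222=0.04444, 0.2·0.4375=0.08750, 0.2·0.5=0.1000, 0.2·0.4=0.08000. Summing gives P(blue) = 0.39528.
P(Urn 1 | blue) = 0.08333 / 0.39528 = 0.2108.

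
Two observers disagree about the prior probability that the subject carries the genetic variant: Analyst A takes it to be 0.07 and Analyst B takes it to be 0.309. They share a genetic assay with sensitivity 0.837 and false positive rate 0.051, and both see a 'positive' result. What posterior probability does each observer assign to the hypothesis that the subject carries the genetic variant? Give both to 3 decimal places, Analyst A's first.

The likelihood ratio for a 'positive' result is 0.837/0.051 = 16.412.
Analyst A: prior odds 0.07/0.93 = 0.075269; posterior odds 1.2353; posterior probability 0.553.
Analyst B: prior odds 0.309/0.691 = 0.44718; posterior odds 7.3390; posterior probability 0.880.

Analyst A: 0.553; Analyst B: 0.880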